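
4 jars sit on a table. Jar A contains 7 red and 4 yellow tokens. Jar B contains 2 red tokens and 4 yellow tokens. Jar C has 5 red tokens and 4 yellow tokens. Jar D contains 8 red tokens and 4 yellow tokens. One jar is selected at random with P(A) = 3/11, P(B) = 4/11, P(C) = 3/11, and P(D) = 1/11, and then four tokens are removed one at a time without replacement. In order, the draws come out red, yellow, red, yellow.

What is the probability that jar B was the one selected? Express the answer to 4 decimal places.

0.3545

The likelihood of the observed sequence under each hypothesis: P(data | jar A) = (7/11)(4/10)(6/9)(3/8) = 0.063636; P(data | jar B) = (2/6)(4/5)(1/4)(3/3) = 0.066667; P(data | jar C) = (5/9)(4/8)(4/7)(3/6) = 0.079365; P(data | jar D) = (8/12)(4/11)(7/10)(3/9) = 0.056566.
Weighting by the prior gives 3/11 · 0.063636 = 0.017355, 4/11 · 0.066667 = 0.024242, 3/11 · 0.079365 = 0.021645, 1/11 · 0.056566 = 0.0051423; summing to 0.068385.
Hence P(jar B | data) = (0.024242) / (0.068385) = 0.3545.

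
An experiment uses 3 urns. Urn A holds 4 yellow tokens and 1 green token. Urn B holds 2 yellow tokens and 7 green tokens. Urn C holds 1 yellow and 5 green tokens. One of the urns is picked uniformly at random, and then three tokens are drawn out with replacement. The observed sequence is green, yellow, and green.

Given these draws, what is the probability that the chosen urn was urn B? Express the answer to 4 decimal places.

For each hypothesis, P(data | H) works out to: P(data | urn A) = (1/5)(4/5)(1/5) = 0.032; P(data | urn B) = (7/9)(2/9)(7/9) = 0.13443; P(data | urn C) = (5/6)(1/6)(5/6) = 0.11574.
The prior-weighted likelihoods are 1/3 · 0.032 = 0.010667, 1/3 · 0.13443 = 0.04481, 1/3 · 0.11574 = 0.03858; with total 0.094057.
So P(urn B | data) = (0.04481) / (0.094057) = 0.47642.

0.4764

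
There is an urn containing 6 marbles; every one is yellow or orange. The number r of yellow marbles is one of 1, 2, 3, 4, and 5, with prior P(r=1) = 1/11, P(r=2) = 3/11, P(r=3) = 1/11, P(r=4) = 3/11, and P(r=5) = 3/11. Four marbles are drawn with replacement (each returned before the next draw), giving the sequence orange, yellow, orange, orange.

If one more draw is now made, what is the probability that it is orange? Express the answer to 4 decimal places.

The likelihood of the observed sequence under each hypothesis: P(data | r = 1) = (5/6)(1/6)(5/6)(5/6) = 0.096451; P(data | r = 2) = (4/6)(2/6)(4/6)(4/6) = 0.098765; P(data | r = 3) = (3/6)(3/6)(3/6)(3/6) = 0.0625; P(data | r = 4) = (2/6)(4/6)(2/6)(2/6) = 0.024691; P(data | r = 5) = (1/6)(5/6)(1/6)(1/6) = 0.003858.
Multiplying each by its prior: 1/11 · 0.096451 = 0.0087682, 3/11 · 0.098765 = 0.026936, 1/11 · 0.0625 = 0.0056818, 3/11 · 0.024691 = 0.006734, 3/11 · 0.003858 = 0.0010522; summing to 0.049172.
Dividing through by the total gives posterior P(r = 1 | data) = 0.17832, P(r = 2 | data) = 0.54779, P(r = 3 | data) = 0.11555, P(r = 4 | data) = 0.13695, P(r = 5 | data) = 0.021398.
So P(orange next | data) = Σ P(orange next | H) P(H | data) = (5/6)(0.17832) + (2/3)(0.54779) + (1/2)(0.11555) + (1/3)(0.13695) + (1/6)(0.021398) = 0.62078.

0.6208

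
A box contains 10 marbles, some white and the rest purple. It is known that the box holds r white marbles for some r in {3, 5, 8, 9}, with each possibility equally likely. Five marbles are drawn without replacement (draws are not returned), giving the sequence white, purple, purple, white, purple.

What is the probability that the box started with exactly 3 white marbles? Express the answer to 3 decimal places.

0.512

Compute the likelihood of the observed sequence for each case: P(data | r = 3) = (3/10)(7/9)(6/8)(2/7)(5/6) = 0.041667; P(data | r = 5) = (5/10)(5/9)(4/8)(4/7)(3/6) = 0.039683; P(data | r = 8) = (8/10)(2/9)(1/8)(7/7)(0/6) = 0; P(data | r = 9) = (9/10)(1/9)(0/8) = 0.
Weighting by the prior gives 1/4 · 0.041667 = 0.010417, 1/4 · 0.039683 = 0.0099206, 1/4 · 0 = 0, 1/4 · 0 = 0; summing to 0.020337.
By Bayes' rule, P(r = 3 | data) = (0.010417) / (0.020337) = 0.5122.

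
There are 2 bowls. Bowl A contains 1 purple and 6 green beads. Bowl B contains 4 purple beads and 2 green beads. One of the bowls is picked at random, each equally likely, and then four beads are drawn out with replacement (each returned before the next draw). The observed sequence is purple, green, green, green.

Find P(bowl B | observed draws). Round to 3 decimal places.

0.215

For each hypothesis, P(data | H) works out to: P(data | bowl A) = (1/7)(6/7)(6/7)(6/7) = 0.089963; P(data | bowl B) = (4/6)(2/6)(2/6)(2/6) = 0.024691.
The prior-weighted likelihoods are 1/2 · 0.089963 = 0.044981, 1/2 · 0.024691 = 0.012346; these sum to 0.057327.
So P(bowl B | data) = (0.012346) / (0.057327) = 0.21536.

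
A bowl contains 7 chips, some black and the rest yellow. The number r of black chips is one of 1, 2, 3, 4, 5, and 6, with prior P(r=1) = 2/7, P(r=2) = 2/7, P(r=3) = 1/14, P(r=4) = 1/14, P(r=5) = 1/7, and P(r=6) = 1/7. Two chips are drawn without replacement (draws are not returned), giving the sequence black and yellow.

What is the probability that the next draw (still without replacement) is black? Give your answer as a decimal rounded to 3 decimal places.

The likelihood of the observed sequence under each hypothesis: P(data | r = 1) = (1/7)(6/6) = 1/7; P(data | r = 2) = (2/7)(5/6) = 5/21; P(data | r = 3) = (3/7)(4/6) = 2/7; P(data | r = 4) = (4/7)(3/6) = 2/7; P(data | r = 5) = (5/7)(2/6) = 5/21; P(data | r = 6) = (6/7)(1/6) = 1/7.
The prior-weighted likelihoods are 2/7 · 1/7 = 2/49, 2/7 · 5/21 = 10/147, 1/14 · 2/7 = 1/49, 1/14 · 2/7 = 1/49, 1/7 · 5/21 = 5/147, 1/7 · 1/7 = 1/49; these sum to 10/49.
Normalising, the posterior is P(r = 1 | data) = 1/5, P(r = 2 | data) = 1/3, P(r = 3 | data) = 1/10, P(r = 4 | data) = 1/10, P(r = 5 | data) = 1/6, P(r = 6 | data) = 1/10.
Averaging over the posterior, P(black next | data) = (0)(1/5) + (1/5)(1/3) + (2/5)(1/10) + (3/5)(1/10) + (4/5)(1/6) + (1)(1/10) = 2/5.

0.400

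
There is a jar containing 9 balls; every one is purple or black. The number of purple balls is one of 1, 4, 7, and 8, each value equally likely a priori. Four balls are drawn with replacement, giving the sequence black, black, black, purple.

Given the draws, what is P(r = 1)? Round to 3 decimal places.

0.476

Compute the likelihood of the observed sequence for each case: P(data | r = 1) = (8/9)(8/9)(8/9)(1/9) = 0.078037; P(data | r = 4) = (5/9)(5/9)(5/9)(4/9) = 0.076208; P(data | r = 7) = (2/9)(2/9)(2/9)(7/9) = 0.0085353; P(data | r = 8) = (1/9)(1/9)(1/9)(8/9) = 0.0012193.
Multiplying each by its prior: 1/4 · 0.078037 = 0.019509, 1/4 · 0.076208 = 0.019052, 1/4 · 0.0085353 = 0.0021338, 1/4 · 0.0012193 = 0.00030483; summing to 0.041.
Hence P(r = 1 | data) = (0.019509) / (0.041) = 0.47584.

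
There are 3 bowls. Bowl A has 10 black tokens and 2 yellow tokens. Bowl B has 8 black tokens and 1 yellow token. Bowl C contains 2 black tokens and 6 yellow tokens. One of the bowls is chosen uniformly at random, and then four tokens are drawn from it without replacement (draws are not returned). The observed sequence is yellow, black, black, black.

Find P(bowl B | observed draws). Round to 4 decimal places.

The likelihood of the observed sequence under each hypothesis: P(data | bowl A) = (2/12)(10/11)(9/10)(8/9) = 4/33; P(data | bowl B) = (1/9)(8/8)(7/7)(6/6) = 1/9; P(data | bowl C) = (6/8)(2/7)(1/6)(0/5) = 0.
The prior-weighted likelihoods are 1/3 · 4/33 = 4/99, 1/3 · 1/9 = 1/27, 1/3 · 0 = 0; summing to 23/297.
So P(bowl B | data) = (1/27) / (23/297) = 11/23.

0.4783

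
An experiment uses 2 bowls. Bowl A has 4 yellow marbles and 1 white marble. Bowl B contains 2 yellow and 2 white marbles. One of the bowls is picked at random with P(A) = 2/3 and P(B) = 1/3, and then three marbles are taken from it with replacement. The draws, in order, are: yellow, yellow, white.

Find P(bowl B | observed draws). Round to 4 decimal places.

0.3281

The likelihood of the observed sequence under each hypothesis: P(data | bowl A) = (4/5)(4/5)(1/5) = 16/125; P(data | bowl B) = (2/4)(2/4)(2/4) = 1/8.
Weighting by the prior gives 2/3 · 16/125 = 32/375, 1/3 · 1/8 = 1/24; these sum to 127/1000.
By Bayes' rule, P(bowl B | data) = (1/24) / (127/1000) = 125/381.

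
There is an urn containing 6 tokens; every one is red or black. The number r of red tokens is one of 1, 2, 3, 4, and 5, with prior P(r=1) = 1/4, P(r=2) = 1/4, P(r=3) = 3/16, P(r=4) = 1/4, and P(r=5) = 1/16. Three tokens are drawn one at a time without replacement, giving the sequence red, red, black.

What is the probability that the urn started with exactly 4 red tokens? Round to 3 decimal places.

The likelihood of the observed sequence under each hypothesis: P(data | r = 1) = (1/6)(0/5) = 0; P(data | r = 2) = (2/6)(1/5)(4/4) = 1/15; P(data | r = 3) = (3/6)(2/5)(3/4) = 3/20; P(data | r = 4) = (4/6)(3/5)(2/4) = 1/5; P(data | r = 5) = (5/6)(4/5)(1/4) = 1/6.
Multiplying each by its prior: 1/4 · 0 = 0, 1/4 · 1/15 = 1/60, 3/16 · 3/20 = 9/320, 1/4 · 1/5 = 1/20, 1/16 · 1/6 = 1/96; with total 101/960.
Hence P(r = 4 | data) = (1/20) / (101/960) = 48/101.

0.475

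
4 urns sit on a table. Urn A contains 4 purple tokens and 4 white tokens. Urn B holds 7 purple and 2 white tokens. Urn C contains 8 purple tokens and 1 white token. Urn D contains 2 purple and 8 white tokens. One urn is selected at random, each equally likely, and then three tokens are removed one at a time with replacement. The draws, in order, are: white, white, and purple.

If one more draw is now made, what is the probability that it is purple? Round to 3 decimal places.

0.422

The likelihood of the observed sequence under each hypothesis: P(data | urn A) = (4/8)(4/8)(4/8) = 0.125; P(data | urn B) = (2/9)(2/9)(7/9) = 0.038409; P(data | urn C) = (1/9)(1/9)(8/9) = 0.010974; P(data | urn D) = (8/10)(8/10)(2/10) = 0.128.
The prior-weighted likelihoods are 1/4 · 0.125 = 0.03125, 1/4 · 0.038409 = 0.0096022, 1/4 · 0.010974 = 0.0027435, 1/4 · 0.128 = 0.032; summing to 0.075596.
The posterior is then P(urn A | data) = 0.41338, P(urn B | data) = 0.12702, P(urn C | data) = 0.036292, P(urn D | data) = 0.4233.
So P(purple next | data) = Σ P(purple next | H) P(H | data) = (1/2)(0.41338) + (7/9)(0.12702) + (8/9)(0.036292) + (1/5)(0.4233) = 0.42241.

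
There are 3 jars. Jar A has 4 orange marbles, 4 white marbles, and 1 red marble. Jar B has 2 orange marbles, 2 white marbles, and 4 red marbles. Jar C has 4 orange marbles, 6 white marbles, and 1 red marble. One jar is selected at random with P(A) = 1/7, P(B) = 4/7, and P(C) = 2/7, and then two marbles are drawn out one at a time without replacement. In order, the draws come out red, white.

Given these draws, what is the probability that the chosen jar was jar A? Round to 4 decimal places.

Under each hypothesis, the probability of the observed sequence is: P(data | jar A) = (1/9)(4/8) = 0.055556; P(data | jar B) = (4/8)(2/7) = 0.14286; P(data | jar C) = (1/11)(6/10) = 0.054545.
The prior-weighted likelihoods are 1/7 · 0.055556 = 0.0079365, 4/7 · 0.14286 = 0.081633, 2/7 · 0.054545 = 0.015584; summing to 0.10515.
So P(jar A | data) = (0.0079365) / (0.10515) = 0.075475.

0.0755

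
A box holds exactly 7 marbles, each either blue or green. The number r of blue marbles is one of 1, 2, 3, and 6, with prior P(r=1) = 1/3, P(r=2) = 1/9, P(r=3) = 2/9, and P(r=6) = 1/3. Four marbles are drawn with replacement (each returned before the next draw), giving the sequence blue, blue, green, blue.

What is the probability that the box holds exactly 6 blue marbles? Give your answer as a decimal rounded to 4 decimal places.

Under each hypothesis, the probability of the observed sequence is: P(data | r = 1) = (1/7)(1/7)(6/7)(1/7) = 0.002499; P(data | r = 2) = (2/7)(2/7)(5/7)(2/7) = 0.01666; P(data | r = 3) = (3/7)(3/7)(4/7)(3/7) = 0.044981; P(data | r = 6) = (6/7)(6/7)(1/7)(6/7) = 0.089963.
Multiplying each by its prior: 1/3 · 0.002499 = 0.00083299, 1/9 · 0.01666 = 0.0018511, 2/9 · 0.044981 = 0.0099958, 1/3 · 0.089963 = 0.029988; these sum to 0.042667.
Therefore the posterior P(r = 6 | data) = (0.029988) / (0.042667) = 0.70282.

0.7028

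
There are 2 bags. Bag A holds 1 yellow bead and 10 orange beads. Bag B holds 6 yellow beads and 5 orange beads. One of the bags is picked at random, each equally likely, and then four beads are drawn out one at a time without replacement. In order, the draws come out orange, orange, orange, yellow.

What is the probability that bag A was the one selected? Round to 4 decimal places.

0.6667

Compute the likelihood of the observed sequence for each case: P(data | bag A) = (10/11)(9/10)(8/9)(1/8) = 1/11; P(data | bag B) = (5/11)(4/10)(3/9)(6/8) = 1/22.
The prior-weighted likelihoods are 1/2 · 1/11 = 1/22, 1/2 · 1/22 = 1/44; summing to 3/44.
Hence P(bag A | data) = (1/22) / (3/44) = 2/3.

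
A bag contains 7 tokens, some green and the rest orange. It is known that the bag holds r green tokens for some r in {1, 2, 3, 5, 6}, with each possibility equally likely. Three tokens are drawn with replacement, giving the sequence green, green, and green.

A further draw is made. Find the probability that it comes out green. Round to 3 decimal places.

For each hypothesis, P(data | H) works out to: P(data | r = 1) = (1/7)(1/7)(1/7) = 0.0029155; P(data | r = 2) = (2/7)(2/7)(2/7) = 0.023324; P(data | r = 3) = (3/7)(3/7)(3/7) = 0.078717; P(data | r = 5) = (5/7)(5/7)(5/7) = 0.36443; P(data | r = 6) = (6/7)(6/7)(6/7) = 0.62974.
Multiplying each by its prior: 1/5 · 0.0029155 = 0.00058309, 1/5 · 0.023324 = 0.0046647, 1/5 · 0.078717 = 0.015743, 1/5 · 0.36443 = 0.072886, 1/5 · 0.62974 = 0.12595; these sum to 0.21983.
Dividing through by the total gives posterior P(r = 1 | data) = 0.0026525, P(r = 2 | data) = 0.02122, P(r = 3 | data) = 0.071618, P(r = 5 | data) = 0.33156, P(r = 6 | data) = 0.57294.
Averaging over the posterior, P(green next | data) = (1/7)(0.0026525) + (2/7)(0.02122) + (3/7)(0.071618) + (5/7)(0.33156) + (6/7)(0.57294) = 0.76506.

0.765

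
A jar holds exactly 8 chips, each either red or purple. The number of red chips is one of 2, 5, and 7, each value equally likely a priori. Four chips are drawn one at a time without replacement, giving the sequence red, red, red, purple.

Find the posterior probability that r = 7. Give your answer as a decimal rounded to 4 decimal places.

0.5385

For each hypothesis, P(data | H) works out to: P(data | r = 2) = (2/8)(1/7)(0/6) = 0; P(data | r = 5) = (5/8)(4/7)(3/6)(3/5) = 3/28; P(data | r = 7) = (7/8)(6/7)(5/6)(1/5) = 1/8.
The prior-weighted likelihoods are 1/3 · 0 = 0, 1/3 · 3/28 = 1/28, 1/3 · 1/8 = 1/24; with total 13/168.
Hence P(r = 7 | data) = (1/24) / (13/168) = 7/13.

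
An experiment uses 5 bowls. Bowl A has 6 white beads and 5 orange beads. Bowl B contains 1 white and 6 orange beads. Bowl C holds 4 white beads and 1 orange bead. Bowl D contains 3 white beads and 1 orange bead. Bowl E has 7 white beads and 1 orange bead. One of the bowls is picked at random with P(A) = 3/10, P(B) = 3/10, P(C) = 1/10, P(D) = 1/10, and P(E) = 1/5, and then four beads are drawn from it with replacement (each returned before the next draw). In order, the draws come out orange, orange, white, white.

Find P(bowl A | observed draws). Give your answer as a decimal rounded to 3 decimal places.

Under each hypothesis, the probability of the observed sequence is: P(data | bowl A) = (5/11)(5/11)(6/11)(6/11) = 0.061471; P(data | bowl B) = (6/7)(6/7)(1/7)(1/7) = 0.014994; P(data | bowl C) = (1/5)(1/5)(4/5)(4/5) = 0.0256; P(data | bowl D) = (1/4)(1/4)(3/4)(3/4) = 0.035156; P(data | bowl E) = (1/8)(1/8)(7/8)(7/8) = 0.011963.
Multiplying each by its prior: 3/10 · 0.061471 = 0.018441, 3/10 · 0.014994 = 0.0044981, 1/10 · 0.0256 = 0.00256, 1/10 · 0.035156 = 0.0035156, 1/5 · 0.011963 = 0.0023926; summing to 0.031408.
Hence P(bowl A | data) = (0.018441) / (0.031408) = 0.58716.

0.587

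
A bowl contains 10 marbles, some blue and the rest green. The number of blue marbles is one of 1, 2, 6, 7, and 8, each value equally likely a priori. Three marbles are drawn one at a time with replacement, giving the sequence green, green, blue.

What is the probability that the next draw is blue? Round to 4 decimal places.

Under each hypothesis, the probability of the observed sequence is: P(data | r = 1) = (9/10)(9/10)(1/10) = 0.081; P(data | r = 2) = (8/10)(8/10)(2/10) = 0.128; P(data | r = 6) = (4/10)(4/10)(6/10) = 0.096; P(data | r = 7) = (3/10)(3/10)(7/10) = 0.063; P(data | r = 8) = (2/10)(2/10)(8/10) = 0.032.
Weighting by the prior gives 1/5 · 0.081 = 0.0162, 1/5 · 0.128 = 0.0256, 1/5 · 0.096 = 0.0192, 1/5 · 0.063 = 0.0126, 1/5 · 0.032 = 0.0064; summing to 0.08.
Dividing through by the total gives posterior P(r = 1 | data) = 0.2025, P(r = 2 | data) = 0.32, P(r = 6 | data) = 0.24, P(r = 7 | data) = 0.1575, P(r = 8 | data) = 0.08.
Averaging over the posterior, P(blue next | data) = (1/10)(0.2025) + (1/5)(0.32) + (3/5)(0.24) + (7/10)(0.1575) + (4/5)(0.08) = 0.4025.

0.4025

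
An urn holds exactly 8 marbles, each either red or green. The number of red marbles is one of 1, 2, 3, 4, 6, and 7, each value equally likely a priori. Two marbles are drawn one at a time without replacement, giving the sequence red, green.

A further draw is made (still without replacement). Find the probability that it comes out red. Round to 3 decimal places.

0.464

Compute the likelihood of the observed sequence for each case: P(data | r = 1) = (1/8)(7/7) = 1/8; P(data | r = 2) = (2/8)(6/7) = 3/14; P(data | r = 3) = (3/8)(5/7) = 15/56; P(data | r = 4) = (4/8)(4/7) = 2/7; P(data | r = 6) = (6/8)(2/7) = 3/14; P(data | r = 7) = (7/8)(1/7) = 1/8.
Multiplying each by its prior: 1/6 · 1/8 = 1/48, 1/6 · 3/14 = 1/28, 1/6 · 15/56 = 5/112, 1/6 · 2/7 = 1/21, 1/6 · 3/14 = 1/28, 1/6 · 1/8 = 1/48; summing to 23/112.
Normalising, the posterior is P(r = 1 | data) = 7/69, P(r = 2 | data) = 4/23, P(r = 3 | data) = 5/23, P(r = 4 | data) = 16/69, P(r = 6 | data) = 4/23, P(r = 7 | data) = 7/69.
Averaging over the posterior, P(red next | data) = (0)(7/69) + (1/6)(4/23) + (1/3)(5/23) + (1/2)(16/69) + (5/6)(4/23) + (1)(7/69) = 32/69.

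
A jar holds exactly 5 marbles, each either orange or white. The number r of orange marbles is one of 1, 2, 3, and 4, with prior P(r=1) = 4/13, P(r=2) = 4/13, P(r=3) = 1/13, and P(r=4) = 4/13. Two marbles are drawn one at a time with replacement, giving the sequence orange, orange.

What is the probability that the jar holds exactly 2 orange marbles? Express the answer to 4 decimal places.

The likelihood of the observed sequence under each hypothesis: P(data | r = 1) = (1/5)(1/5) = 1/25; P(data | r = 2) = (2/5)(2/5) = 4/25; P(data | r = 3) = (3/5)(3/5) = 9/25; P(data | r = 4) = (4/5)(4/5) = 16/25.
Multiplying each by its prior: 4/13 · 1/25 = 4/325, 4/13 · 4/25 = 16/325, 1/13 · 9/25 = 9/325, 4/13 · 16/25 = 64/325; with total 93/325.
Hence P(r = 2 | data) = (16/325) / (93/325) = 16/93.

0.1720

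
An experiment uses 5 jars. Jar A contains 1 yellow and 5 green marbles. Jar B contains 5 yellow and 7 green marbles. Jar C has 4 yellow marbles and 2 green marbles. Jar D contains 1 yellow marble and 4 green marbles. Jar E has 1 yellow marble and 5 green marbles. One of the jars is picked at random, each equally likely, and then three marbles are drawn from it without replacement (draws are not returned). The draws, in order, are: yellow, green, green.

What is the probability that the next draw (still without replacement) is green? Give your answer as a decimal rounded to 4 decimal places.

0.8190

Compute the likelihood of the observed sequence for each case: P(data | jar A) = (1/6)(5/5)(4/4) = 0.16667; P(data | jar B) = (5/12)(7/11)(6/10) = 0.15909; P(data | jar C) = (4/6)(2/5)(1/4) = 0.066667; P(data | jar D) = (1/5)(4/4)(3/3) = 0.2; P(data | jar E) = (1/6)(5/5)(4/4) = 0.16667.
The prior-weighted likelihoods are 1/5 · 0.16667 = 0.033333, 1/5 · 0.15909 = 0.031818, 1/5 · 0.066667 = 0.013333, 1/5 · 0.2 = 0.04, 1/5 · 0.16667 = 0.033333; with total 0.15182.
Dividing through by the total gives posterior P(jar A | data) = 0.21956, P(jar B | data) = 0.20958, P(jar C | data) = 0.087824, P(jar D | data) = 0.26347, P(jar E | data) = 0.21956.
The predictive probability is P(green next | data) = (1)(0.21956) + (5/9)(0.20958) + (0)(0.087824) + (1)(0.26347) + (1)(0.21956) = 0.81903.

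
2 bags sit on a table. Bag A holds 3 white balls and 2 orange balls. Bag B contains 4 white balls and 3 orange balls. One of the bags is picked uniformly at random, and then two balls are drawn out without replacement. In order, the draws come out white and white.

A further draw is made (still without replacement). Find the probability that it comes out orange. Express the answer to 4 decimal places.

The likelihood of the observed sequence under each hypothesis: P(data | bag A) = (3/5)(2/4) = 3/10; P(data | bag B) = (4/7)(3/6) = 2/7.
Weighting by the prior gives 1/2 · 3/10 = 3/20, 1/2 · 2/7 = 1/7; summing to 41/140.
Normalising, the posterior is P(bag A | data) = 21/41, P(bag B | data) = 20/41.
Averaging over the posterior, P(orange next | data) = (2/3)(21/41) + (3/5)(20/41) = 26/41.

0.6341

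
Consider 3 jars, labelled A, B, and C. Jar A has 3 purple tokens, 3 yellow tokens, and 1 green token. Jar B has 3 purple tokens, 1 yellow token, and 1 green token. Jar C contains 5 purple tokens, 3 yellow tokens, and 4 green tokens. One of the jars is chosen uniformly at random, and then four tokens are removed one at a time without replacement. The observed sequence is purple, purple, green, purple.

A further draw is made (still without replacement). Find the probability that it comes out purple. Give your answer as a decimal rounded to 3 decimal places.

The likelihood of the observed sequence under each hypothesis: P(data | jar A) = (3/7)(2/6)(1/5)(1/4) = 0.0071429; P(data | jar B) = (3/5)(2/4)(1/3)(1/2) = 0.05; P(data | jar C) = (5/12)(4/11)(4/10)(3/9) = 0.020202.
The prior-weighted likelihoods are 1/3 · 0.0071429 = 0.002381, 1/3 · 0.05 = 0.016667, 1/3 · 0.020202 = 0.006734; these sum to 0.025782.
Dividing through by the total gives posterior P(jar A | data) = 0.092351, P(jar B | data) = 0.64646, P(jar C | data) = 0.26119.
So P(purple next | data) = Σ P(purple next | H) P(H | data) = (0)(0.092351) + (0)(0.64646) + (1/4)(0.26119) = 0.065299.

0.065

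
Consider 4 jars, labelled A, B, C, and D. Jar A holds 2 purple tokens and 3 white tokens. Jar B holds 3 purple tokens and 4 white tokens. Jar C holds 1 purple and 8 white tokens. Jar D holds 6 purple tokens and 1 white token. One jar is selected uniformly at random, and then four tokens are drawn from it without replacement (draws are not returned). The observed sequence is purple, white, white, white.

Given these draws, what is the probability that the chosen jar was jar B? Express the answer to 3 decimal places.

Compute the likelihood of the observed sequence for each case: P(data | jar A) = (2/5)(3/4)(2/3)(1/2) = 0.1; P(data | jar B) = (3/7)(4/6)(3/5)(2/4) = 0.085714; P(data | jar C) = (1/9)(8/8)(7/7)(6/6) = 0.11111; P(data | jar D) = (6/7)(1/6)(0/5) = 0.
The prior-weighted likelihoods are 1/4 · 0.1 = 0.025, 1/4 · 0.085714 = 0.021429, 1/4 · 0.11111 = 0.027778, 1/4 · 0 = 0; with total 0.074206.
So P(jar B | data) = (0.021429) / (0.074206) = 0.28877.

0.289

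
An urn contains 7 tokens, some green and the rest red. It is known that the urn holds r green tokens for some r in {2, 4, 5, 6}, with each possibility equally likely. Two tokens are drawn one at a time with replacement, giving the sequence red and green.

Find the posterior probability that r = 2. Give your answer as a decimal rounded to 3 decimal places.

The likelihood of the observed sequence under each hypothesis: P(data | r = 2) = (5/7)(2/7) = 10/49; P(data | r = 4) = (3/7)(4/7) = 12/49; P(data | r = 5) = (2/7)(5/7) = 10/49; P(data | r = 6) = (1/7)(6/7) = 6/49.
Multiplying each by its prior: 1/4 · 10/49 = 5/98, 1/4 · 12/49 = 3/49, 1/4 · 10/49 = 5/98, 1/4 · 6/49 = 3/98; with total 19/98.
By Bayes' rule, P(r = 2 | data) = (5/98) / (19/98) = 5/19.

0.263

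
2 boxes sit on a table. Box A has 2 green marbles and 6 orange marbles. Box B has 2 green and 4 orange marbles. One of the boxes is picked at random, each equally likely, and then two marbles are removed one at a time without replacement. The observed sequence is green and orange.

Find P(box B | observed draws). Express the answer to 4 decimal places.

Under each hypothesis, the probability of the observed sequence is: P(data | box A) = (2/8)(6/7) = 3/14; P(data | box B) = (2/6)(4/5) = 4/15.
Multiplying each by its prior: 1/2 · 3/14 = 3/28, 1/2 · 4/15 = 2/15; these sum to 101/420.
Therefore the posterior P(box B | data) = (2/15) / (101/420) = 56/101.

0.5545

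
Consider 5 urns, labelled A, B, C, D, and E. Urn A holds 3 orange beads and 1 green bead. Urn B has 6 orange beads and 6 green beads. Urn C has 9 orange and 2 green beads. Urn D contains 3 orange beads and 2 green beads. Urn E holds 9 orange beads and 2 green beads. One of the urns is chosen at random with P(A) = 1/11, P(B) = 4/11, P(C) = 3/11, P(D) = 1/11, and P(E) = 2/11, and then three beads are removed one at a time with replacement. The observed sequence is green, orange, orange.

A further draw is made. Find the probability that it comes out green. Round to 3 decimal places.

0.325

Compute the likelihood of the observed sequence for each case: P(data | urn A) = (1/4)(3/4)(3/4) = 0.14062; P(data | urn B) = (6/12)(6/12)(6/12) = 0.125; P(data | urn C) = (2/11)(9/11)(9/11) = 0.12171; P(data | urn D) = (2/5)(3/5)(3/5) = 0.144; P(data | urn E) = (2/11)(9/11)(9/11) = 0.12171.
The prior-weighted likelihoods are 1/11 · 0.14062 = 0.012784, 4/11 · 0.125 = 0.045455, 3/11 · 0.12171 = 0.033194, 1/11 · 0.144 = 0.013091, 2/11 · 0.12171 = 0.02213; with total 0.12665.
The posterior is then P(urn A | data) = 0.10094, P(urn B | data) = 0.35889, P(urn C | data) = 0.26209, P(urn D | data) = 0.10336, P(urn E | data) = 0.17473.
The predictive probability is P(green next | data) = (1/4)(0.10094) + (1/2)(0.35889) + (2/11)(0.26209) + (2/5)(0.10336) + (2/11)(0.17473) = 0.32544.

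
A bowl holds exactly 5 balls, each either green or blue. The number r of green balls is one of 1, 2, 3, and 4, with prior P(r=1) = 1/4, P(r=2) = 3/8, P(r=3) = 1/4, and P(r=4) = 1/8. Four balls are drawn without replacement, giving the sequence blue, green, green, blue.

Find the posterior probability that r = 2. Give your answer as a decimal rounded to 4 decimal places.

For each hypothesis, P(data | H) works out to: P(data | r = 1) = (4/5)(1/4)(0/3) = 0; P(data | r = 2) = (3/5)(2/4)(1/3)(2/2) = 1/10; P(data | r = 3) = (2/5)(3/4)(2/3)(1/2) = 1/10; P(data | r = 4) = (1/5)(4/4)(3/3)(0/2) = 0.
Weighting by the prior gives 1/4 · 0 = 0, 3/8 · 1/10 = 3/80, 1/4 · 1/10 = 1/40, 1/8 · 0 = 0; with total 1/16.
Therefore the posterior P(r = 2 | data) = (3/80) / (1/16) = 3/5.

0.6000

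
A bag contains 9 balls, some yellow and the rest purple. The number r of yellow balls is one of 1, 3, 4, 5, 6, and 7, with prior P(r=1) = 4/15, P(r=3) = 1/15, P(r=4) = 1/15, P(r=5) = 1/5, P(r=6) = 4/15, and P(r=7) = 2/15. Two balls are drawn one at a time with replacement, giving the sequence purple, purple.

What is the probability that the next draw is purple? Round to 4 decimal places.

0.7349

For each hypothesis, P(data | H) works out to: P(data | r = 1) = (8/9)(8/9) = 0.79012; P(data | r = 3) = (6/9)(6/9) = 0.44444; P(data | r = 4) = (5/9)(5/9) = 0.30864; P(data | r = 5) = (4/9)(4/9) = 0.19753; P(data | r = 6) = (3/9)(3/9) = 0.11111; P(data | r = 7) = (2/9)(2/9) = 0.049383.
Weighting by the prior gives 4/15 · 0.79012 = 0.2107, 1/15 · 0.44444 = 0.02963, 1/15 · 0.30864 = 0.020576, 1/5 · 0.19753 = 0.039506, 4/15 · 0.11111 = 0.02963, 2/15 · 0.049383 = 0.0065844; with total 0.33663.
The posterior is then P(r = 1 | data) = 0.62592, P(r = 3 | data) = 0.08802, P(r = 4 | data) = 0.061125, P(r = 5 | data) = 0.11736, P(r = 6 | data) = 0.08802, P(r = 7 | data) = 0.01956.
Averaging over the posterior, P(purple next | data) = (8/9)(0.62592) + (2/3)(0.08802) + (5/9)(0.061125) + (4/9)(0.11736) + (1/3)(0.08802) + (2/9)(0.01956) = 0.73485.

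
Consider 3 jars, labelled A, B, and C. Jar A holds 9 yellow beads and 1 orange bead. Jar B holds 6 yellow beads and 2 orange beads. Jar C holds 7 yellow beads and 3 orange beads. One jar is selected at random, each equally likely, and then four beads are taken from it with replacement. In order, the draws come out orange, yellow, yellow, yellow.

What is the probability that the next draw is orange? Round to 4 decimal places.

0.2294

Under each hypothesis, the probability of the observed sequence is: P(data | jar A) = (1/10)(9/10)(9/10)(9/10) = 0.0729; P(data | jar B) = (2/8)(6/8)(6/8)(6/8) = 0.10547; P(data | jar C) = (3/10)(7/10)(7/10)(7/10) = 0.1029.
The prior-weighted likelihoods are 1/3 · 0.0729 = 0.0243, 1/3 · 0.10547 = 0.035156, 1/3 · 0.1029 = 0.0343; with total 0.093756.
Dividing through by the total gives posterior P(jar A | data) = 0.25918, P(jar B | data) = 0.37498, P(jar C | data) = 0.36584.
The predictive probability is P(orange next | data) = (1/10)(0.25918) + (1/4)(0.37498) + (3/10)(0.36584) = 0.22941.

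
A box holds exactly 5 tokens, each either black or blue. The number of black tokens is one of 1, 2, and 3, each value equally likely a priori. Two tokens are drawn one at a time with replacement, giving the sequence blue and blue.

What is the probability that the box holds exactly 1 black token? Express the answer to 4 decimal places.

0.5517

Under each hypothesis, the probability of the observed sequence is: P(data | r = 1) = (4/5)(4/5) = 16/25; P(data | r = 2) = (3/5)(3/5) = 9/25; P(data | r = 3) = (2/5)(2/5) = 4/25.
Weighting by the prior gives 1/3 · 16/25 = 16/75, 1/3 · 9/25 = 3/25, 1/3 · 4/25 = 4/75; these sum to 29/75.
Hence P(r = 1 | data) = (16/75) / (29/75) = 16/29.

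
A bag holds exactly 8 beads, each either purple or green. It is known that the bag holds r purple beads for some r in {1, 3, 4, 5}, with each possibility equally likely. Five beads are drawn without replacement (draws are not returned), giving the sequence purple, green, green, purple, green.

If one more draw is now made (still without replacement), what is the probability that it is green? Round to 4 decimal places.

0.4375

Under each hypothesis, the probability of the observed sequence is: P(data | r = 1) = (1/8)(7/7)(6/6)(0/5) = 0; P(data | r = 3) = (3/8)(5/7)(4/6)(2/5)(3/4) = 3/56; P(data | r = 4) = (4/8)(4/7)(3/6)(3/5)(2/4) = 3/70; P(data | r = 5) = (5/8)(3/7)(2/6)(4/5)(1/4) = 1/56.
Weighting by the prior gives 1/4 · 0 = 0, 1/4 · 3/56 = 3/224, 1/4 · 3/70 = 3/280, 1/4 · 1/56 = 1/224; with total 1/35.
Dividing through by the total gives posterior P(r = 1 | data) = 0, P(r = 3 | data) = 15/32, P(r = 4 | data) = 3/8, P(r = 5 | data) = 5/32.
The predictive probability is P(green next | data) = (2/3)(15/32) + (1/3)(3/8) + (0)(5/32) = 7/16.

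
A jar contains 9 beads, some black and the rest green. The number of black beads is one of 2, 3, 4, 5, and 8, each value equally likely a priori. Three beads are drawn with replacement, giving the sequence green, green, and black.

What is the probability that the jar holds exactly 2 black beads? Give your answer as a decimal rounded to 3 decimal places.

Compute the likelihood of the observed sequence for each case: P(data | r = 2) = (7/9)(7/9)(2/9) = 0.13443; P(data | r = 3) = (6/9)(6/9)(3/9) = 0.14815; P(data | r = 4) = (5/9)(5/9)(4/9) = 0.13717; P(data | r = 5) = (4/9)(4/9)(5/9) = 0.10974; P(data | r = 8) = (1/9)(1/9)(8/9) = 0.010974.
The prior-weighted likelihoods are 1/5 · 0.13443 = 0.026886, 1/5 · 0.14815 = 0.02963, 1/5 · 0.13717 = 0.027435, 1/5 · 0.10974 = 0.021948, 1/5 · 0.010974 = 0.0021948; summing to 0.10809.
Therefore the posterior P(r = 2 | data) = (0.026886) / (0.10809) = 0.24873.

0.249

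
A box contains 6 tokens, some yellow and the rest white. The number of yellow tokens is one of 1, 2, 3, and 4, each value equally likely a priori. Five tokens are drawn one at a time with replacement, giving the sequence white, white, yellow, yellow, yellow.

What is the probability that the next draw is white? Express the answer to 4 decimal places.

Compute the likelihood of the observed sequence for each case: P(data | r = 1) = (5/6)(5/6)(1/6)(1/6)(1/6) = 0.003215; P(data | r = 2) = (4/6)(4/6)(2/6)(2/6)(2/6) = 0.016461; P(data | r = 3) = (3/6)(3/6)(3/6)(3/6)(3/6) = 0.03125; P(data | r = 4) = (2/6)(2/6)(4/6)(4/6)(4/6) = 0.032922.
Multiplying each by its prior: 1/4 · 0.003215 = 0.00080376, 1/4 · 0.016461 = 0.0041152, 1/4 · 0.03125 = 0.0078125, 1/4 · 0.032922 = 0.0082305; these sum to 0.020962.
Normalising, the posterior is P(r = 1 | data) = 0.038344, P(r = 2 | data) = 0.19632, P(r = 3 | data) = 0.3727, P(r = 4 | data) = 0.39264.
So P(white next | data) = Σ P(white next | H) P(H | data) = (5/6)(0.038344) + (2/3)(0.19632) + (1/2)(0.3727) + (1/3)(0.39264) = 0.48006.

0.4801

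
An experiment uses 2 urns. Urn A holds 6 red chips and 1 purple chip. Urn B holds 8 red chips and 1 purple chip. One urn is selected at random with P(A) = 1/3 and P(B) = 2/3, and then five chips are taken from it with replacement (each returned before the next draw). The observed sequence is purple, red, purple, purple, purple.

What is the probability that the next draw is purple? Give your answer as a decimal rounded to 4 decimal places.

0.1292

Compute the likelihood of the observed sequence for each case: P(data | urn A) = (1/7)(6/7)(1/7)(1/7)(1/7) = 0.00035699; P(data | urn B) = (1/9)(8/9)(1/9)(1/9)(1/9) = 0.00013548.
The prior-weighted likelihoods are 1/3 · 0.00035699 = 0.000119, 2/3 · 0.00013548 = 9.032e-05; with total 0.00020932.
Normalising, the posterior is P(urn A | data) = 0.5685, P(urn B | data) = 0.4315.
The predictive probability is P(purple next | data) = (1/7)(0.5685) + (1/9)(0.4315) = 0.12916.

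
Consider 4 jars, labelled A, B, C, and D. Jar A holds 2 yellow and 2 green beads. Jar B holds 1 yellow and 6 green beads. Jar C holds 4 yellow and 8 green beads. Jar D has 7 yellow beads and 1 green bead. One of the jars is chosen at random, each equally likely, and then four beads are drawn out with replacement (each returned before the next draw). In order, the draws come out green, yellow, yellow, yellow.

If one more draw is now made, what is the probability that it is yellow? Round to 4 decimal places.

Compute the likelihood of the observed sequence for each case: P(data | jar A) = (2/4)(2/4)(2/4)(2/4) = 0.0625; P(data | jar B) = (6/7)(1/7)(1/7)(1/7) = 0.002499; P(data | jar C) = (8/12)(4/12)(4/12)(4/12) = 0.024691; P(data | jar D) = (1/8)(7/8)(7/8)(7/8) = 0.08374.
The prior-weighted likelihoods are 1/4 · 0.0625 = 0.015625, 1/4 · 0.002499 = 0.00062474, 1/4 · 0.024691 = 0.0061728, 1/4 · 0.08374 = 0.020935; summing to 0.043358.
The posterior is then P(jar A | data) = 0.36037, P(jar B | data) = 0.014409, P(jar C | data) = 0.14237, P(jar D | data) = 0.48285.
Averaging over the posterior, P(yellow next | data) = (1/2)(0.36037) + (1/7)(0.014409) + (1/3)(0.14237) + (7/8)(0.48285) = 0.65219.

0.6522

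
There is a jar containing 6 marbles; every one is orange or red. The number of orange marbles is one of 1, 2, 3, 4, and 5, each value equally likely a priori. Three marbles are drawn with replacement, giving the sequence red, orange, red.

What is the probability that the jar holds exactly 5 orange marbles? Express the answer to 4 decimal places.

The likelihood of the observed sequence under each hypothesis: P(data | r = 1) = (5/6)(1/6)(5/6) = 25/216; P(data | r = 2) = (4/6)(2/6)(4/6) = 4/27; P(data | r = 3) = (3/6)(3/6)(3/6) = 1/8; P(data | r = 4) = (2/6)(4/6)(2/6) = 2/27; P(data | r = 5) = (1/6)(5/6)(1/6) = 5/216.
Multiplying each by its prior: 1/5 · 25/216 = 5/216, 1/5 · 4/27 = 4/135, 1/5 · 1/8 = 1/40, 1/5 · 2/27 = 2/135, 1/5 · 5/216 = 1/216; with total 7/72.
Therefore the posterior P(r = 5 | data) = (1/216) / (7/72) = 1/21.

0.0476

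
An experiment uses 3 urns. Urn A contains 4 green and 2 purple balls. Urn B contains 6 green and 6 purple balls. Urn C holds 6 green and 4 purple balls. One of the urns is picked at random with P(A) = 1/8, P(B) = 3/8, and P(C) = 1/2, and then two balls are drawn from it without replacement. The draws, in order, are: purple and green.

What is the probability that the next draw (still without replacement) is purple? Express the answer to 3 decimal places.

The likelihood of the observed sequence under each hypothesis: P(data | urn A) = (2/6)(4/5) = 4/15; P(data | urn B) = (6/12)(6/11) = 3/11; P(data | urn C) = (4/10)(6/9) = 4/15.
Multiplying each by its prior: 1/8 · 4/15 = 1/30, 3/8 · 3/11 = 9/88, 1/2 · 4/15 = 2/15; with total 71/264.
Normalising, the posterior is P(urn A | data) = 44/355, P(urn B | data) = 27/71, P(urn C | data) = 176/355.
So P(purple next | data) = Σ P(purple next | H) P(H | data) = (1/4)(44/355) + (1/2)(27/71) + (3/8)(176/355) = 289/710.

0.407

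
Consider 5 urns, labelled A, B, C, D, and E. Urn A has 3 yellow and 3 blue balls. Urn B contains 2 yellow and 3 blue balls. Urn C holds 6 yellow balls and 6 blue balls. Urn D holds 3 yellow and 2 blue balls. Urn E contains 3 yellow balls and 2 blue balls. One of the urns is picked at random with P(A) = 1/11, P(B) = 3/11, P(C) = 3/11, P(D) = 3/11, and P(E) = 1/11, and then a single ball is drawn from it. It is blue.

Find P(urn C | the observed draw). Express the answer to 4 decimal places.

Under each hypothesis, the probability of this draw is: P(data | urn A) = (3/6) = 1/2; P(data | urn B) = (3/5) = 3/5; P(data | urn C) = (6/12) = 1/2; P(data | urn D) = (2/5) = 2/5; P(data | urn E) = (2/5) = 2/5.
Weighting by the prior gives 1/11 · 1/2 = 1/22, 3/11 · 3/5 = 9/55, 3/11 · 1/2 = 3/22, 3/11 · 2/5 = 6/55, 1/11 · 2/5 = 2/55; summing to 27/55.
Hence P(urn C | data) = (3/22) / (27/55) = 5/18.

0.2778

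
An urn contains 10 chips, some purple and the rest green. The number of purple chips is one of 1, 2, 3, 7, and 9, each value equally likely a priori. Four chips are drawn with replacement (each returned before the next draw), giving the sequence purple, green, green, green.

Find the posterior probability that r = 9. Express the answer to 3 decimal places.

0.003

The likelihood of the observed sequence under each hypothesis: P(data | r = 1) = (1/10)(9/10)(9/10)(9/10) = 0.0729; P(data | r = 2) = (2/10)(8/10)(8/10)(8/10) = 0.1024; P(data | r = 3) = (3/10)(7/10)(7/10)(7/10) = 0.1029; P(data | r = 7) = (7/10)(3/10)(3/10)(3/10) = 0.0189; P(data | r = 9) = (9/10)(1/10)(1/10)(1/10) = 0.0009.
Multiplying each by its prior: 1/5 · 0.0729 = 0.01458, 1/5 · 0.1024 = 0.02048, 1/5 · 0.1029 = 0.02058, 1/5 · 0.0189 = 0.00378, 1/5 · 0.0009 = 0.00018; with total 0.0596.
Therefore the posterior P(r = 9 | data) = (0.00018) / (0.0596) = 0.0030201.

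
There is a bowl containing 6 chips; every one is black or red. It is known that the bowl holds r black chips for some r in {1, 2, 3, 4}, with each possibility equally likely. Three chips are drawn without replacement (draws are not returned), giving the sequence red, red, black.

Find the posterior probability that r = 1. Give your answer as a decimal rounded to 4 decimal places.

0.2857

The likelihood of the observed sequence under each hypothesis: P(data | r = 1) = (5/6)(4/5)(1/4) = 1/6; P(data | r = 2) = (4/6)(3/5)(2/4) = 1/5; P(data | r = 3) = (3/6)(2/5)(3/4) = 3/20; P(data | r = 4) = (2/6)(1/5)(4/4) = 1/15.
Multiplying each by its prior: 1/4 · 1/6 = 1/24, 1/4 · 1/5 = 1/20, 1/4 · 3/20 = 3/80, 1/4 · 1/15 = 1/60; these sum to 7/48.
Hence P(r = 1 | data) = (1/24) / (7/48) = 2/7.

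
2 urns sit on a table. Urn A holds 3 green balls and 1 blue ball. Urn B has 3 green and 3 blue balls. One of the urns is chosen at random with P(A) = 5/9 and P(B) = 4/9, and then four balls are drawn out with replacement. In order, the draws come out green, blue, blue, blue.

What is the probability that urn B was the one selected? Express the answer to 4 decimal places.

0.8101

Under each hypothesis, the probability of the observed sequence is: P(data | urn A) = (3/4)(1/4)(1/4)(1/4) = 0.011719; P(data | urn B) = (3/6)(3/6)(3/6)(3/6) = 0.0625.
Multiplying each by its prior: 5/9 · 0.011719 = 0.0065104, 4/9 · 0.0625 = 0.027778; these sum to 0.034288.
So P(urn B | data) = (0.027778) / (0.034288) = 0.81013.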